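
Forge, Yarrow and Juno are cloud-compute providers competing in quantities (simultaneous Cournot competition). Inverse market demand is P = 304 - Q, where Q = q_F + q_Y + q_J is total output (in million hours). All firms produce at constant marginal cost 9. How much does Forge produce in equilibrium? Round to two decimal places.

73.75

A representative firm's profit is π_i = q_i(304 - Q) - 9q_i.
Setting ∂π_i/∂q_i = 0 with rivals' quantities fixed: 295 - 2q_i - Σ_{j≠i} q_j = 0.
With identical firms every q_j equals q_i, so Σ_{j≠i} q_j = 2q_i and 295 = 4q_i, giving q_i = 295/4.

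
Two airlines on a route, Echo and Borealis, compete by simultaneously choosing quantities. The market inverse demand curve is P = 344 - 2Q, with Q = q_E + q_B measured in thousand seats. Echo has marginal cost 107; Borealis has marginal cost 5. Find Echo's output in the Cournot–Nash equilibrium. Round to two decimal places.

Echo's profit: π_E = (344 - 2Q)q_E - (107q_E). Setting ∂π_E/∂q_E = 0: 237 - 4q_E - 2(q_B) = 0.
Borealis's first-order condition: 339 - 4q_B - 2(q_E) = 0.
Rearranging gives the reaction functions q_E = (237 - 2q_B)/4 and q_B = (339 - 2q_E)/4.
Substituting one into the other gives q_E = 45/2 and q_B = 147/2.

22.50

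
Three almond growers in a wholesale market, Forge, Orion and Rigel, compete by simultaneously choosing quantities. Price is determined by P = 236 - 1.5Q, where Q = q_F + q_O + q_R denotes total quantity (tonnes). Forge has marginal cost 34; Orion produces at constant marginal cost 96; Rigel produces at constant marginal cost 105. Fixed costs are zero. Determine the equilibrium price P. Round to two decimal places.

117.75

Forge's profit: π_F = (236 - 1.5Q)q_F - (34q_F). Setting ∂π_F/∂q_F = 0: 202 - 3q_F - (3/2)(q_O + q_R) = 0.
Orion's first-order condition: 140 - 3q_O - (3/2)(q_F + q_R) = 0.
Rigel's profit: π_R = (236 - 1.5Q)q_R - (105q_R). Setting ∂π_R/∂q_R = 0: 131 - 3q_R - (3/2)(q_F + q_O) = 0.
Adding the 3 first-order conditions: 473 − 6Q = 0, so Q = 473/6.
Back-substituting: q_F = (202 − 473/4)/(3/2) = 335/6, q_O = (140 − 473/4)/(3/2) = 29/2, q_R = (131 − 473/4)/(3/2) = 17/2.
Total output Q = 473/6, so price P = 236 - (3/2)·(473/6) = 471/4.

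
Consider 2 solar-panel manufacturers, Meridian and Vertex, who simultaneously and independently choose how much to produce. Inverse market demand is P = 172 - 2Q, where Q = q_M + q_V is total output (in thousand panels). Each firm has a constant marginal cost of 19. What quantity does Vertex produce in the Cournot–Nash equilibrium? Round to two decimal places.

Each firm earns π_i = (172 - 2Q)q_i - 19q_i.
Setting ∂π_i/∂q_i = 0 with rivals' quantities fixed: 153 - 4q_i - 2q_j = 0.
With identical firms every q_j equals q_i, so q_j = q_i and 153 = 6q_i, giving q_i = 51/2.

25.50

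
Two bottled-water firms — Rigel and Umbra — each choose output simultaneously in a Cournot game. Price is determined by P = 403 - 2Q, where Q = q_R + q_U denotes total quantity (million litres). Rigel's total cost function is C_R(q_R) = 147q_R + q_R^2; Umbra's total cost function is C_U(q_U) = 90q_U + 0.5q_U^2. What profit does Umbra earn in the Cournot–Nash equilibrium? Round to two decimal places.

6900.72

Rigel's profit: π_R = (403 - 2Q)q_R - (147q_R + q_R²). Setting ∂π_R/∂q_R = 0: 256 - 6q_R - 2(q_U) = 0.
Umbra's profit: π_U = (403 - 2Q)q_U - (90q_U + (1/2)q_U²). Setting ∂π_U/∂q_U = 0: 313 - 5q_U - 2(q_R) = 0.
Rearranging gives the reaction functions q_R = (256 - 2q_U)/6 and q_U = (313 - 2q_R)/5.
Solving the pair: q_R = 327/13, q_U = 683/13.
Price P = 403 - 2·(1010/13) = 247.6154.
Umbra's profit: 247.6154·(683/13) - 90·(683/13) - (1/2)(683/13)² = 6900.7249.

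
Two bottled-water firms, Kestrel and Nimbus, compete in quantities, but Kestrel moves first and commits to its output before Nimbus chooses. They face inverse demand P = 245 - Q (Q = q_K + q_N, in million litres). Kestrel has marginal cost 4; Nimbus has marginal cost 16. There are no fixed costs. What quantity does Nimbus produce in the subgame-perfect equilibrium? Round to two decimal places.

51.25

Solve by backward induction. Given q_K, the follower Nimbus maximises π_N = (245 - q_K - q_N)q_N - 16q_N.
Setting the follower's marginal profit to zero, 229 - q_K - 2q_N = 0, i.e. q_N = (229 - q_K)/2.
Kestrel substitutes q_N(q_K) into its own profit: π_K = q_K(245 - q_K - (229 - q_K)/2) - 4q_K = (261/2 - (1/2)q_K)q_K - 4q_K.
Leader FOC: 253/2 - q_K = 0, so q_K = 253/2.
Then q_N = (229 - 253/2)/2 = 205/4.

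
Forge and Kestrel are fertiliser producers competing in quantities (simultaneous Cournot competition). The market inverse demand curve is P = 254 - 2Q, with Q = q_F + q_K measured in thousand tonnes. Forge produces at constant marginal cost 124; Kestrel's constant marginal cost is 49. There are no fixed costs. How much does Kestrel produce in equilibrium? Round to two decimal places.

46.67

Forge's profit: π_F = (254 - 2Q)q_F - (124q_F). Setting ∂π_F/∂q_F = 0: 130 - 4q_F - 2(q_K) = 0.
Kestrel's first-order condition: 205 - 4q_K - 2(q_F) = 0.
Best responses: q_F = (130 - 2q_K)/4, q_K = (205 - 2q_F)/4.
Solving the pair: q_F = 55/6, q_K = 140/3.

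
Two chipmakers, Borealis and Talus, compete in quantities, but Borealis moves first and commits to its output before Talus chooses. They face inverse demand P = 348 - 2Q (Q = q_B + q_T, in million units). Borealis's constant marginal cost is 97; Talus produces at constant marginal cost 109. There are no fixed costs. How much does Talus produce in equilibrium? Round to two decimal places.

Solve by backward induction. Given q_B, the follower Talus maximises π_T = (348 - 2q_B - 2q_T)q_T - 109q_T.
∂π_T/∂q_T = 239 - 2q_B - 4q_T = 0 gives the reaction function q_T = (239 - 2q_B)/4.
Borealis substitutes q_T(q_B) into its own profit: π_B = q_B(348 - 2q_B - (239 - 2q_B)/2) - 97q_B = (457/2 - q_B)q_B - 97q_B.
Maximising: ∂π_B/∂q_B = 263/2 - 2q_B = 0, giving q_B = 263/4.
Then q_T = (239 - 2·(263/4))/4 = 215/8.

26.88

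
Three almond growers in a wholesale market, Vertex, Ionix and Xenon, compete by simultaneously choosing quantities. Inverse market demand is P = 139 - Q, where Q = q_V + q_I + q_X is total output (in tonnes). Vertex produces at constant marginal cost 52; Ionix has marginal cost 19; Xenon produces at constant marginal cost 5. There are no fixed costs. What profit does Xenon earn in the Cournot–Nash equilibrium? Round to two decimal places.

Vertex's profit: π_V = (139 - Q)q_V - (52q_V). Setting ∂π_V/∂q_V = 0: 87 - 2q_V - (q_I + q_X) = 0.
Ionix's profit: π_I = (139 - Q)q_I - (19q_I). Setting ∂π_I/∂q_I = 0: 120 - 2q_I - (q_V + q_X) = 0.
Xenon's first-order condition: 134 - 2q_X - (q_V + q_I) = 0.
Adding the 3 conditions: 341 − 2Q − 2Q = 0, i.e. Q = 341/4.
Back-substituting: q_V = (87 − 341/4) = 7/4, q_I = (120 − 341/4) = 139/4, q_X = (134 − 341/4) = 195/4.
Price P = 139 - 341/4 = 215/4.
Xenon's profit: (215/4 - 5)·(195/4) = 2376.5625.

2376.56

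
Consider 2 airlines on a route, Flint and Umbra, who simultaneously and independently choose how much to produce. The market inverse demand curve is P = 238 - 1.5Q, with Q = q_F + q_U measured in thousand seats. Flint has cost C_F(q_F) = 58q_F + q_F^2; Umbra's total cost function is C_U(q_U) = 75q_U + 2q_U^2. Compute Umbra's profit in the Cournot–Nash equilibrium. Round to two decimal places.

969.26

Flint's profit: π_F = (238 - 1.5Q)q_F - (58q_F + q_F²). Setting ∂π_F/∂q_F = 0: 180 - 5q_F - (3/2)(q_U) = 0.
Umbra's profit: π_U = (238 - 1.5Q)q_U - (75q_U + 2q_U²). Setting ∂π_U/∂q_U = 0: 163 - 7q_U - (3/2)(q_F) = 0.
Best responses: q_F = (180 - (3/2)q_U)/5, q_U = (163 - (3/2)q_F)/7.
Solving the pair: q_F = 31.0076, q_U = 16.6412.
Price P = 238 - (3/2)·47.6489 = 166.5267.
Umbra's profit: 166.5267·16.6412 - 75·16.6412 - 2·16.6412² = 969.2559.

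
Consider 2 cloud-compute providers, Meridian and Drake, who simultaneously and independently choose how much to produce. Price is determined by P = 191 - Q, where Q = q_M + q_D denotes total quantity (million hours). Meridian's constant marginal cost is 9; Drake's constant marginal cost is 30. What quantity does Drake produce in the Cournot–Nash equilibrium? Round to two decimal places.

46.67

Meridian's profit: π_M = (191 - Q)q_M - (9q_M). Setting ∂π_M/∂q_M = 0: 182 - 2q_M - (q_D) = 0.
Drake's profit: π_D = (191 - Q)q_D - (30q_D). Setting ∂π_D/∂q_D = 0: 161 - 2q_D - (q_M) = 0.
Rearranging gives the reaction functions q_M = (182 - q_D)/2 and q_D = (161 - q_M)/2.
Substituting one into the other gives q_M = 203/3 and q_D = 140/3.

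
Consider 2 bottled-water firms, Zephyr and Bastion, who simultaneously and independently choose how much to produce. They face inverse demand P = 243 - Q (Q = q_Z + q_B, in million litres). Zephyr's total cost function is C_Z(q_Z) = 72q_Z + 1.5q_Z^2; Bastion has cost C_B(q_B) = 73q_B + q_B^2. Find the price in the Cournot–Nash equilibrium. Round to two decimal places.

180.21

Zephyr's profit: π_Z = (243 - Q)q_Z - (72q_Z + (3/2)q_Z²). Setting ∂π_Z/∂q_Z = 0: 171 - 5q_Z - (q_B) = 0.
Bastion's profit: π_B = (243 - Q)q_B - (73q_B + q_B²). Setting ∂π_B/∂q_B = 0: 170 - 4q_B - (q_Z) = 0.
Rearranging gives the reaction functions q_Z = (171 - q_B)/5 and q_B = (170 - q_Z)/4.
Substituting one into the other gives q_Z = 514/19 and q_B = 679/19.
Total output Q = 1193/19, so price P = 243 - 1193/19 = 180.2105.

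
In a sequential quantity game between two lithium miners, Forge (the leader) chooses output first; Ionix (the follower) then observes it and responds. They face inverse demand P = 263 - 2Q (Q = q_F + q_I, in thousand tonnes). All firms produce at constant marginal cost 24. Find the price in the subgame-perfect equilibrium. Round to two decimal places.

83.75

Solve by backward induction. Given q_F, the follower Ionix maximises π_I = (263 - 2q_F - 2q_I)q_I - 24q_I.
Follower FOC: 239 - 2q_F - 4q_I = 0, so q_I(q_F) = (239 - 2q_F)/4.
Forge substitutes q_I(q_F) into its own profit: π_F = q_F(263 - 2q_F - (239 - 2q_F)/2) - 24q_F = (287/2 - q_F)q_F - 24q_F.
Maximising: ∂π_F/∂q_F = 239/2 - 2q_F = 0, giving q_F = 239/4.
Then q_I = (239 - 2·(239/4))/4 = 239/8.
Total output Q = 717/8, so price P = 263 - 2·(717/8) = 335/4.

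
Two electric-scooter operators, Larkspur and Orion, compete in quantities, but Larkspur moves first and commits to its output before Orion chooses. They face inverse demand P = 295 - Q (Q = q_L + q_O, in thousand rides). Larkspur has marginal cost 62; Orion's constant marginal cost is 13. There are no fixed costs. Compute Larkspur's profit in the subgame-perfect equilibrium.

The follower Orion best-responds to any q_L: π_O = (295 - Q)q_O - 13q_O.
Follower FOC: 282 - q_L - 2q_O = 0, so q_O(q_L) = (282 - q_L)/2.
The leader anticipates this reaction. Substituting into P = 295 - Q gives P = 154 - (1/2)q_L, so π_L = (154 - (1/2)q_L)q_L - 62q_L.
Maximising: ∂π_L/∂q_L = 92 - q_L = 0, giving q_L = 92.
Then q_O = (282 - 92)/2 = 95.
Price P = 295 - 187 = 108.
Larkspur's profit: (108 - 62)·92 = 4232.

4232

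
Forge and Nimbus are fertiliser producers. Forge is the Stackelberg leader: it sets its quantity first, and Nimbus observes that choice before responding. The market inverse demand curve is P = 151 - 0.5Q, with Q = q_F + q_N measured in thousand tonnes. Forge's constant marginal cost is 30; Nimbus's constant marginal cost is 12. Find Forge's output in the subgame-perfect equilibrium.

The follower Nimbus best-responds to any q_F: π_N = (151 - 0.5Q)q_N - 12q_N.
∂π_N/∂q_N = 139 - (1/2)q_F - q_N = 0 gives the reaction function q_N = (139 - (1/2)q_F).
Forge substitutes q_N(q_F) into its own profit: π_F = q_F(151 - (1/2)q_F - (139 - (1/2)q_F)/2) - 30q_F = (163/2 - (1/4)q_F)q_F - 30q_F.
The leader's first-order condition 103/2 - (1/2)q_F = 0 yields q_F = 103.
Then q_N = (139 - (1/2)·103) = 175/2.

103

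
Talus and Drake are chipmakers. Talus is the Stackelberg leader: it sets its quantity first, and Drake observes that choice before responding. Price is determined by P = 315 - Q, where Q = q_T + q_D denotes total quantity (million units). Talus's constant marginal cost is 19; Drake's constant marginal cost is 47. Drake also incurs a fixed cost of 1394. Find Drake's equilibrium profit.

1415

Solve by backward induction. Given q_T, the follower Drake maximises π_D = (315 - q_T - q_D)q_D - 47q_D.
∂π_D/∂q_D = 268 - q_T - 2q_D = 0 gives the reaction function q_D = (268 - q_T)/2.
Talus substitutes q_D(q_T) into its own profit: π_T = q_T(315 - q_T - (268 - q_T)/2) - 19q_T = (181 - (1/2)q_T)q_T - 19q_T.
The leader's first-order condition 162 - q_T = 0 yields q_T = 162.
Then q_D = (268 - 162)/2 = 53.
Price P = 315 - 215 = 100.
Drake's profit: (100 - 47)·53 - 1394 = 1415.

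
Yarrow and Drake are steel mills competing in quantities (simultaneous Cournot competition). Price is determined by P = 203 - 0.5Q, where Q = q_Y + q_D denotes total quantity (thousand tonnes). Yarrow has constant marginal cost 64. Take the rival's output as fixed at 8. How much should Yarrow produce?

With the rival's output fixed at 8, Yarrow's profit is π_Y = (203 - (1/2)·8 - (1/2)q_Y)q_Y - (64q_Y) = (199 - (1/2)q_Y)q_Y - (64q_Y).
∂π_Y/∂q_Y = 135 - q_Y = 0, so q_Y = 135.

135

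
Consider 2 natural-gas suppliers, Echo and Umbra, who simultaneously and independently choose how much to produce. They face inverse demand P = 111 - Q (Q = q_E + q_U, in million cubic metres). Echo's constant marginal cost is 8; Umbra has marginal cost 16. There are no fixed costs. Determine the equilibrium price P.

Echo's profit: π_E = (111 - Q)q_E - (8q_E). Setting ∂π_E/∂q_E = 0: 103 - 2q_E - (q_U) = 0.
Umbra's profit: π_U = (111 - Q)q_U - (16q_U). Setting ∂π_U/∂q_U = 0: 95 - 2q_U - (q_E) = 0.
Best responses: q_E = (103 - q_U)/2, q_U = (95 - q_E)/2.
Substituting one into the other gives q_E = 37 and q_U = 29.
Total output Q = 66, so price P = 111 - 66 = 45.

45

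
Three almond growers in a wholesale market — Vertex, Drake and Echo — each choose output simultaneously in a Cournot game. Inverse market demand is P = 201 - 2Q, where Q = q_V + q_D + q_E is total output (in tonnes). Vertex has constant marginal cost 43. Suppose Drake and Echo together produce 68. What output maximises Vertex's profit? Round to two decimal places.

5.50

With rivals' combined output fixed at 68, Vertex's profit is π_V = (201 - 2·68 - 2q_V)q_V - (43q_V) = (65 - 2q_V)q_V - (43q_V).
∂π_V/∂q_V = 22 - 4q_V = 0, so q_V = 11/2.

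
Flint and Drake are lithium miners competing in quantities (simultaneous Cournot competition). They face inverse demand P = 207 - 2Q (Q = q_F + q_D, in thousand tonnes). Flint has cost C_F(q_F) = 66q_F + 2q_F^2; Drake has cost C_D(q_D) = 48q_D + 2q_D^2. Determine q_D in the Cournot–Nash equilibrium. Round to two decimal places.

Flint's profit: π_F = (207 - 2Q)q_F - (66q_F + 2q_F²). Setting ∂π_F/∂q_F = 0: 141 - 8q_F - 2(q_D) = 0.
Drake's first-order condition: 159 - 8q_D - 2(q_F) = 0.
Best responses: q_F = (141 - 2q_D)/8, q_D = (159 - 2q_F)/8.
Solving the pair: q_F = 27/2, q_D = 33/2.

16.50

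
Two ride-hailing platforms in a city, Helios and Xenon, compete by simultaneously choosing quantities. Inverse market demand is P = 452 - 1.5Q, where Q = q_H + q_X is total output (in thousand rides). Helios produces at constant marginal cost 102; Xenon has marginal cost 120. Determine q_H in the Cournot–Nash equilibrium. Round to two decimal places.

Helios's profit: π_H = (452 - 1.5Q)q_H - (102q_H). Setting ∂π_H/∂q_H = 0: 350 - 3q_H - (3/2)(q_X) = 0.
Xenon's first-order condition: 332 - 3q_X - (3/2)(q_H) = 0.
Rearranging gives the reaction functions q_H = (350 - (3/2)q_X)/3 and q_X = (332 - (3/2)q_H)/3.
Solving the pair: q_H = 736/9, q_X = 628/9.

81.78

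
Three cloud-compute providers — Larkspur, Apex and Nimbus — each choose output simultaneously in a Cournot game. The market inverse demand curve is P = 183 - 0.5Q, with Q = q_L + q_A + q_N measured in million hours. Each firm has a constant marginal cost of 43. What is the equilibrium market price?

A representative firm's profit is π_i = q_i(183 - 0.5Q) - 43q_i.
Setting ∂π_i/∂q_i = 0 with rivals' quantities fixed: 140 - q_i - (1/2)·Σ_{j≠i} q_j = 0.
With identical firms every q_j equals q_i, so Σ_{j≠i} q_j = 2q_i and 140 = 2q_i, giving q_i = 70.
Total output Q = 210, so price P = 183 - (1/2)·210 = 78.

78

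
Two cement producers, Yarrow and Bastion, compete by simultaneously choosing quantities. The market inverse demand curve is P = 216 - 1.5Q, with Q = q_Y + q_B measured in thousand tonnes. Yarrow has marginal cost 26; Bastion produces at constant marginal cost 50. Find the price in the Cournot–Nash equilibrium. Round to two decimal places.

Yarrow's profit: π_Y = (216 - 1.5Q)q_Y - (26q_Y). Setting ∂π_Y/∂q_Y = 0: 190 - 3q_Y - (3/2)(q_B) = 0.
Bastion's profit: π_B = (216 - 1.5Q)q_B - (50q_B). Setting ∂π_B/∂q_B = 0: 166 - 3q_B - (3/2)(q_Y) = 0.
So q_Y = (190 - (3/2)q_B)/3 and q_B = (166 - (3/2)q_Y)/3.
Solving the pair: q_Y = 428/9, q_B = 284/9.
Total output Q = 712/9, so price P = 216 - (3/2)·(712/9) = 292/3.

97.33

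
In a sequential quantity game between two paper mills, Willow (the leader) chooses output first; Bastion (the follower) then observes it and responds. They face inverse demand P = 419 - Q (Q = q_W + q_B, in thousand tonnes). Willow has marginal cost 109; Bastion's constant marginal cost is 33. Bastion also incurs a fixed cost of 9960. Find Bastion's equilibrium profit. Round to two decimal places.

The follower Bastion best-responds to any q_W: π_B = (419 - Q)q_B - 33q_B.
Follower FOC: 386 - q_W - 2q_B = 0, so q_B(q_W) = (386 - q_W)/2.
Willow substitutes q_B(q_W) into its own profit: π_W = q_W(419 - q_W - (386 - q_W)/2) - 109q_W = (226 - (1/2)q_W)q_W - 109q_W.
The leader's first-order condition 117 - q_W = 0 yields q_W = 117.
Then q_B = (386 - 117)/2 = 269/2.
Price P = 419 - 503/2 = 335/2.
Bastion's profit: (335/2 - 33)·(269/2) - 9960 = 8130.2500.

8130.25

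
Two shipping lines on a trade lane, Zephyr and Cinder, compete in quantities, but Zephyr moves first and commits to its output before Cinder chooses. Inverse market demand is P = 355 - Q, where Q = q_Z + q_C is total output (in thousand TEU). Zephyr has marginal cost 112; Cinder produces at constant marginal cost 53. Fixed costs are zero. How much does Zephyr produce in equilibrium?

92

The follower Cinder best-responds to any q_Z: π_C = (355 - Q)q_C - 53q_C.
Follower FOC: 302 - q_Z - 2q_C = 0, so q_C(q_Z) = (302 - q_Z)/2.
Zephyr substitutes q_C(q_Z) into its own profit: π_Z = q_Z(355 - q_Z - (302 - q_Z)/2) - 112q_Z = (204 - (1/2)q_Z)q_Z - 112q_Z.
Maximising: ∂π_Z/∂q_Z = 92 - q_Z = 0, giving q_Z = 92.
Then q_C = (302 - 92)/2 = 105.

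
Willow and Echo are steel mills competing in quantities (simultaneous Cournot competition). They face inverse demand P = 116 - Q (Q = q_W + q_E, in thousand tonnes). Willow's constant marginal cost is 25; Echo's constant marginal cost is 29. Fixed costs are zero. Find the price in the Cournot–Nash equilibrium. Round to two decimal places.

56.67

Willow's profit: π_W = (116 - Q)q_W - (25q_W). Setting ∂π_W/∂q_W = 0: 91 - 2q_W - (q_E) = 0.
Echo's profit: π_E = (116 - Q)q_E - (29q_E). Setting ∂π_E/∂q_E = 0: 87 - 2q_E - (q_W) = 0.
Rearranging gives the reaction functions q_W = (91 - q_E)/2 and q_E = (87 - q_W)/2.
Solving the pair: q_W = 95/3, q_E = 83/3.
Total output Q = 178/3, so price P = 116 - 178/3 = 170/3.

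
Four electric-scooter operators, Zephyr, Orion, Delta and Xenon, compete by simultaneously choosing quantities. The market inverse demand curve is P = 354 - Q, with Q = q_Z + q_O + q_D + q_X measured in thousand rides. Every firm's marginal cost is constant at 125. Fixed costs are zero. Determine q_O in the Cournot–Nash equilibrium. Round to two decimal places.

Each firm earns π_i = (354 - Q)q_i - 125q_i.
Setting ∂π_i/∂q_i = 0 with rivals' quantities fixed: 229 - 2q_i - Σ_{j≠i} q_j = 0.
With identical firms every q_j equals q_i, so Σ_{j≠i} q_j = 3q_i and 229 = 5q_i, giving q_i = 229/5.

45.80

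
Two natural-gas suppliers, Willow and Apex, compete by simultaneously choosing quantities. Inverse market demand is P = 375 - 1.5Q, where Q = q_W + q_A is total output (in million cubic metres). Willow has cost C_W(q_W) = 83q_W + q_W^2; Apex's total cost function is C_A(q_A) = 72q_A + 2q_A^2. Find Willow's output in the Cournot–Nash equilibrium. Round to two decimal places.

Willow's profit: π_W = (375 - 1.5Q)q_W - (83q_W + q_W²). Setting ∂π_W/∂q_W = 0: 292 - 5q_W - (3/2)(q_A) = 0.
Apex's first-order condition: 303 - 7q_A - (3/2)(q_W) = 0.
So q_W = (292 - (3/2)q_A)/5 and q_A = (303 - (3/2)q_W)/7.
Substituting one into the other gives q_W = 48.5344 and q_A = 32.8855.

48.53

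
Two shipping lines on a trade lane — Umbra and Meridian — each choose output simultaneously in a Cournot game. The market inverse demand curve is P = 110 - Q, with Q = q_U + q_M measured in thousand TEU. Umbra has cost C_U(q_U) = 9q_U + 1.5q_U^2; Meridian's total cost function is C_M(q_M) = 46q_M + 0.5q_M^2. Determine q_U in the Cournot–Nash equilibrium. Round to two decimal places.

Umbra's profit: π_U = (110 - Q)q_U - (9q_U + (3/2)q_U²). Setting ∂π_U/∂q_U = 0: 101 - 5q_U - (q_M) = 0.
Meridian's profit: π_M = (110 - Q)q_M - (46q_M + (1/2)q_M²). Setting ∂π_M/∂q_M = 0: 64 - 3q_M - (q_U) = 0.
So q_U = (101 - q_M)/5 and q_M = (64 - q_U)/3.
Solving the pair: q_U = 239/14, q_M = 219/14.

17.07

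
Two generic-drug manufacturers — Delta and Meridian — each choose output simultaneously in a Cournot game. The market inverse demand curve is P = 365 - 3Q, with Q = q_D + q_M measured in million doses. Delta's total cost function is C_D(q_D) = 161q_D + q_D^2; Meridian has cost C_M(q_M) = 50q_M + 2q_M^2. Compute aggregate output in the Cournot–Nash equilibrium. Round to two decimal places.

Delta's profit: π_D = (365 - 3Q)q_D - (161q_D + q_D²). Setting ∂π_D/∂q_D = 0: 204 - 8q_D - 3(q_M) = 0.
Meridian's profit: π_M = (365 - 3Q)q_M - (50q_M + 2q_M²). Setting ∂π_M/∂q_M = 0: 315 - 10q_M - 3(q_D) = 0.
Best responses: q_D = (204 - 3q_M)/8, q_M = (315 - 3q_D)/10.
Solving the pair: q_D = 1095/71, q_M = 1908/71.
Total output Q = 1095/71 + 1908/71 = 42.2958.

42.30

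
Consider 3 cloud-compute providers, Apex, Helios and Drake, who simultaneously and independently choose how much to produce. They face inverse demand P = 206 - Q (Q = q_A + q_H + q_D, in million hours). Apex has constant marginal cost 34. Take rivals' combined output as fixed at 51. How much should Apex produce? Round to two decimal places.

With rivals' combined output fixed at 51, Apex's profit is π_A = (206 - 51 - q_A)q_A - (34q_A) = (155 - q_A)q_A - (34q_A).
∂π_A/∂q_A = 121 - 2q_A = 0, so q_A = 121/2.

60.50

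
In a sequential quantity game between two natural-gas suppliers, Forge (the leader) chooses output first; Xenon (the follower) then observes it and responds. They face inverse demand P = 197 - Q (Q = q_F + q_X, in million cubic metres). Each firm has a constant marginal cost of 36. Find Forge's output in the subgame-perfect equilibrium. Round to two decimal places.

80.50

The follower Xenon best-responds to any q_F: π_X = (197 - Q)q_X - 36q_X.
Follower FOC: 161 - q_F - 2q_X = 0, so q_X(q_F) = (161 - q_F)/2.
Forge substitutes q_X(q_F) into its own profit: π_F = q_F(197 - q_F - (161 - q_F)/2) - 36q_F = (233/2 - (1/2)q_F)q_F - 36q_F.
The leader's first-order condition 161/2 - q_F = 0 yields q_F = 161/2.
Then q_X = (161 - 161/2)/2 = 161/4.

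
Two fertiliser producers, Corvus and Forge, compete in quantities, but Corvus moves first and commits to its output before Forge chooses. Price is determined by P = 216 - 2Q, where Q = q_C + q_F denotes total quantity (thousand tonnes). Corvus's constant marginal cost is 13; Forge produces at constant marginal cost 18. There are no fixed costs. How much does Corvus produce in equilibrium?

52

The follower Forge best-responds to any q_C: π_F = (216 - 2Q)q_F - 18q_F.
Follower FOC: 198 - 2q_C - 4q_F = 0, so q_F(q_C) = (198 - 2q_C)/4.
Corvus substitutes q_F(q_C) into its own profit: π_C = q_C(216 - 2q_C - (198 - 2q_C)/2) - 13q_C = (117 - q_C)q_C - 13q_C.
Leader FOC: 104 - 2q_C = 0, so q_C = 52.
Then q_F = (198 - 2·52)/4 = 47/2.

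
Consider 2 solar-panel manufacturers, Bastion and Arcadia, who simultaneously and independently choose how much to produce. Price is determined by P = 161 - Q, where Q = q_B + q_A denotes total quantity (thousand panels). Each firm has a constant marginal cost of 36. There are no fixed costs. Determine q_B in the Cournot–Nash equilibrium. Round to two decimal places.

41.67

A representative firm's profit is π_i = q_i(161 - Q) - 36q_i.
First-order condition (treating rivals' output as given): 125 - 2q_i - q_j = 0.
By symmetry each firm produces the same amount; substituting q_j = q_i yields q_i = 125/3.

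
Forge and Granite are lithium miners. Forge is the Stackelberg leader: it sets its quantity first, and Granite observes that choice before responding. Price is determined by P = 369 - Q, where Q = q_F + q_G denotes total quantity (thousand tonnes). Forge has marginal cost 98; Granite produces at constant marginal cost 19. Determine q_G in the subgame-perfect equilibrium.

Solve by backward induction. Given q_F, the follower Granite maximises π_G = (369 - q_F - q_G)q_G - 19q_G.
Follower FOC: 350 - q_F - 2q_G = 0, so q_G(q_F) = (350 - q_F)/2.
Forge substitutes q_G(q_F) into its own profit: π_F = q_F(369 - q_F - (350 - q_F)/2) - 98q_F = (194 - (1/2)q_F)q_F - 98q_F.
Maximising: ∂π_F/∂q_F = 96 - q_F = 0, giving q_F = 96.
Then q_G = (350 - 96)/2 = 127.

127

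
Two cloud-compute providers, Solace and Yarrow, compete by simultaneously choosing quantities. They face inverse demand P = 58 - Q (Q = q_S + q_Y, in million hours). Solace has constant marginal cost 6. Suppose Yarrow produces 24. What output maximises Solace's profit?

With the rival's output fixed at 24, Solace's profit is π_S = (58 - 24 - q_S)q_S - (6q_S) = (34 - q_S)q_S - (6q_S).
∂π_S/∂q_S = 28 - 2q_S = 0, so q_S = 14.

14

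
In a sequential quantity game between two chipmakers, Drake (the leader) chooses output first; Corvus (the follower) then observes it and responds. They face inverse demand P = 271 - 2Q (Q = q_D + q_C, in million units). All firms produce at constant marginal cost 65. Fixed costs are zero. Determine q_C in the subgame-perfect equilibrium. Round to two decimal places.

25.75

Solve by backward induction. Given q_D, the follower Corvus maximises π_C = (271 - 2q_D - 2q_C)q_C - 65q_C.
Follower FOC: 206 - 2q_D - 4q_C = 0, so q_C(q_D) = (206 - 2q_D)/4.
The leader anticipates this reaction. Substituting into P = 271 - 2Q gives P = 168 - q_D, so π_D = (168 - q_D)q_D - 65q_D.
Leader FOC: 103 - 2q_D = 0, so q_D = 103/2.
Then q_C = (206 - 2·(103/2))/4 = 103/4.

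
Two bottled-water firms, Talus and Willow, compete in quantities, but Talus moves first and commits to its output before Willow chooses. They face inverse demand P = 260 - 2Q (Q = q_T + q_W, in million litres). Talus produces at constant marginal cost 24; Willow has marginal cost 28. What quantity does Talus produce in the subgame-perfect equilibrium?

Solve by backward induction. Given q_T, the follower Willow maximises π_W = (260 - 2q_T - 2q_W)q_W - 28q_W.
∂π_W/∂q_W = 232 - 2q_T - 4q_W = 0 gives the reaction function q_W = (232 - 2q_T)/4.
Talus substitutes q_W(q_T) into its own profit: π_T = q_T(260 - 2q_T - (232 - 2q_T)/2) - 24q_T = (144 - q_T)q_T - 24q_T.
Leader FOC: 120 - 2q_T = 0, so q_T = 60.
Then q_W = (232 - 2·60)/4 = 28.

60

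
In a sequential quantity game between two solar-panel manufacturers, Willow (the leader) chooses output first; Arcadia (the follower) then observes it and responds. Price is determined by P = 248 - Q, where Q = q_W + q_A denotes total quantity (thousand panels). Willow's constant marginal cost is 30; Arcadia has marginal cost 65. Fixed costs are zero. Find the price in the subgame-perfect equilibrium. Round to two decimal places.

93.25

The follower Arcadia best-responds to any q_W: π_A = (248 - Q)q_A - 65q_A.
∂π_A/∂q_A = 183 - q_W - 2q_A = 0 gives the reaction function q_A = (183 - q_W)/2.
Willow substitutes q_A(q_W) into its own profit: π_W = q_W(248 - q_W - (183 - q_W)/2) - 30q_W = (313/2 - (1/2)q_W)q_W - 30q_W.
Maximising: ∂π_W/∂q_W = 253/2 - q_W = 0, giving q_W = 253/2.
Then q_A = (183 - 253/2)/2 = 113/4.
Total output Q = 619/4, so price P = 248 - 619/4 = 373/4.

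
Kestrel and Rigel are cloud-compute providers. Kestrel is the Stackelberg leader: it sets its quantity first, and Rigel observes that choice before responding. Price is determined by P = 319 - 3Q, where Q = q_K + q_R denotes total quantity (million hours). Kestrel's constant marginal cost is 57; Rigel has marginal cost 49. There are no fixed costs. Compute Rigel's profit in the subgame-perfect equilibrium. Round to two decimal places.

1704.08

Solve by backward induction. Given q_K, the follower Rigel maximises π_R = (319 - 3q_K - 3q_R)q_R - 49q_R.
∂π_R/∂q_R = 270 - 3q_K - 6q_R = 0 gives the reaction function q_R = (270 - 3q_K)/6.
The leader anticipates this reaction. Substituting into P = 319 - 3Q gives P = 184 - (3/2)q_K, so π_K = (184 - (3/2)q_K)q_K - 57q_K.
Leader FOC: 127 - 3q_K = 0, so q_K = 127/3.
Then q_R = (270 - 3·(127/3))/6 = 143/6.
Price P = 319 - 3·(397/6) = 241/2.
Rigel's profit: (241/2 - 49)·(143/6) = 1704.0833.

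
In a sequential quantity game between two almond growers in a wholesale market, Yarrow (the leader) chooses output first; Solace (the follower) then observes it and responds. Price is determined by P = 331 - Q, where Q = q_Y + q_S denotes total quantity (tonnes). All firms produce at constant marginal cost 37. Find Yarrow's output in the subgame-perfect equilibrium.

147

Solve by backward induction. Given q_Y, the follower Solace maximises π_S = (331 - q_Y - q_S)q_S - 37q_S.
∂π_S/∂q_S = 294 - q_Y - 2q_S = 0 gives the reaction function q_S = (294 - q_Y)/2.
Yarrow substitutes q_S(q_Y) into its own profit: π_Y = q_Y(331 - q_Y - (294 - q_Y)/2) - 37q_Y = (184 - (1/2)q_Y)q_Y - 37q_Y.
Maximising: ∂π_Y/∂q_Y = 147 - q_Y = 0, giving q_Y = 147.
Then q_S = (294 - 147)/2 = 147/2.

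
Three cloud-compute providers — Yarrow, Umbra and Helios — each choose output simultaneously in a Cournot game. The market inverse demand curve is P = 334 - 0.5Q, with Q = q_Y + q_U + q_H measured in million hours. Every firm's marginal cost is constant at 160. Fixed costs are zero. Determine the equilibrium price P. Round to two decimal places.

203.50

A representative firm's profit is π_i = q_i(334 - 0.5Q) - 160q_i.
Setting ∂π_i/∂q_i = 0 with rivals' quantities fixed: 174 - q_i - (1/2)·Σ_{j≠i} q_j = 0.
By symmetry each firm produces the same amount; substituting Σ_{j≠i} q_j = 2q_i yields q_i = 174/2 = 87.
Total output Q = 261, so price P = 334 - (1/2)·261 = 407/2.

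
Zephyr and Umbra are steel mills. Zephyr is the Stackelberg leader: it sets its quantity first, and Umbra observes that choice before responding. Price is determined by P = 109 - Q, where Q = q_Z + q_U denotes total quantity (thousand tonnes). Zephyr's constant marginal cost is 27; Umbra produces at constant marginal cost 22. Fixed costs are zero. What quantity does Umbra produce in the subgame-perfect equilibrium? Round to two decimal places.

24.25

Solve by backward induction. Given q_Z, the follower Umbra maximises π_U = (109 - q_Z - q_U)q_U - 22q_U.
∂π_U/∂q_U = 87 - q_Z - 2q_U = 0 gives the reaction function q_U = (87 - q_Z)/2.
Zephyr substitutes q_U(q_Z) into its own profit: π_Z = q_Z(109 - q_Z - (87 - q_Z)/2) - 27q_Z = (131/2 - (1/2)q_Z)q_Z - 27q_Z.
Leader FOC: 77/2 - q_Z = 0, so q_Z = 77/2.
Then q_U = (87 - 77/2)/2 = 97/4.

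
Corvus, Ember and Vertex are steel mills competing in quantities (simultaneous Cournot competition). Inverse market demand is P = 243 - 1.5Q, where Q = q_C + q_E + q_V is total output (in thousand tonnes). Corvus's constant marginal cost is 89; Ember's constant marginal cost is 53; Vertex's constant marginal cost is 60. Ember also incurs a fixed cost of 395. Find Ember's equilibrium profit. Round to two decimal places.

Corvus's profit: π_C = (243 - 1.5Q)q_C - (89q_C). Setting ∂π_C/∂q_C = 0: 154 - 3q_C - (3/2)(q_E + q_V) = 0.
Ember's first-order condition: 190 - 3q_E - (3/2)(q_C + q_V) = 0.
Vertex's first-order condition: 183 - 3q_V - (3/2)(q_C + q_E) = 0.
Adding the 3 first-order conditions: 527 − 6Q = 0, so Q = 527/6.
Back-substituting: q_C = (154 − 527/4)/(3/2) = 89/6, q_E = (190 − 527/4)/(3/2) = 233/6, q_V = (183 − 527/4)/(3/2) = 205/6.
Price P = 243 - (3/2)·(527/6) = 445/4.
Ember's profit: (445/4 - 53)·(233/6) - 395 = 1867.0417.

1867.04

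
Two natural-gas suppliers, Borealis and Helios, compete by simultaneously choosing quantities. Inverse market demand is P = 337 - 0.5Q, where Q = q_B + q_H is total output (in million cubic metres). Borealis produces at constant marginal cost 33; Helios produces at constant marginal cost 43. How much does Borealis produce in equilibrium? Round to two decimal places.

209.33

Borealis's profit: π_B = (337 - 0.5Q)q_B - (33q_B). Setting ∂π_B/∂q_B = 0: 304 - q_B - (1/2)(q_H) = 0.
Helios's profit: π_H = (337 - 0.5Q)q_H - (43q_H). Setting ∂π_H/∂q_H = 0: 294 - q_H - (1/2)(q_B) = 0.
Rearranging gives the reaction functions q_B = (304 - (1/2)q_H) and q_H = (294 - (1/2)q_B).
Substituting one into the other gives q_B = 628/3 and q_H = 568/3.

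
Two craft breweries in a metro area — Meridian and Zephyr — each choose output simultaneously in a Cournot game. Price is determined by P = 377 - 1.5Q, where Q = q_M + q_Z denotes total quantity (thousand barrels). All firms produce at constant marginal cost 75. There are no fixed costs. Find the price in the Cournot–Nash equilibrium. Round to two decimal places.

Each firm earns π_i = (377 - 1.5Q)q_i - 75q_i.
Setting ∂π_i/∂q_i = 0 with rivals' quantities fixed: 302 - 3q_i - (3/2)q_j = 0.
By symmetry each firm produces the same amount; substituting q_j = q_i yields q_i = 302/(9/2) = 604/9.
Total output Q = 1208/9, so price P = 377 - (3/2)·(1208/9) = 527/3.

175.67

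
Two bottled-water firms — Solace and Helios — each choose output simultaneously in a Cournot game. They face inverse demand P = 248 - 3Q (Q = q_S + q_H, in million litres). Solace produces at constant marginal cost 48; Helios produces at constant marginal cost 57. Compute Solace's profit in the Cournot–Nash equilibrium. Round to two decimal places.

Solace's profit: π_S = (248 - 3Q)q_S - (48q_S). Setting ∂π_S/∂q_S = 0: 200 - 6q_S - 3(q_H) = 0.
Helios's first-order condition: 191 - 6q_H - 3(q_S) = 0.
Rearranging gives the reaction functions q_S = (200 - 3q_H)/6 and q_H = (191 - 3q_S)/6.
Substituting one into the other gives q_S = 209/9 and q_H = 182/9.
Price P = 248 - 3·(391/9) = 353/3.
Solace's profit: (353/3 - 48)·(209/9) = 1617.8148.

1617.81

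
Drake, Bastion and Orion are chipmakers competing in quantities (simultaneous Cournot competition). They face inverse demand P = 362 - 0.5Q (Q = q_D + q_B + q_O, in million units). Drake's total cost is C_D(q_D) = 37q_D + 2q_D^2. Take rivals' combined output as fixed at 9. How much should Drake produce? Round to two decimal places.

64.10

With rivals' combined output fixed at 9, Drake's profit is π_D = (362 - (1/2)·9 - (1/2)q_D)q_D - (37q_D + 2q_D²) = (715/2 - (1/2)q_D)q_D - (37q_D + 2q_D²).
∂π_D/∂q_D = 641/2 - 5q_D = 0, so q_D = 641/10.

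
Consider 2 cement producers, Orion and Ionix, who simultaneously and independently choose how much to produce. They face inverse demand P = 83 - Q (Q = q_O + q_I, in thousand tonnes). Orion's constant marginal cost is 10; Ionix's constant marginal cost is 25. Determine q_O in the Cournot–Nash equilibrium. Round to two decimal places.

29.33

Orion's profit: π_O = (83 - Q)q_O - (10q_O). Setting ∂π_O/∂q_O = 0: 73 - 2q_O - (q_I) = 0.
Ionix's first-order condition: 58 - 2q_I - (q_O) = 0.
Best responses: q_O = (73 - q_I)/2, q_I = (58 - q_O)/2.
Solving the pair: q_O = 88/3, q_I = 43/3.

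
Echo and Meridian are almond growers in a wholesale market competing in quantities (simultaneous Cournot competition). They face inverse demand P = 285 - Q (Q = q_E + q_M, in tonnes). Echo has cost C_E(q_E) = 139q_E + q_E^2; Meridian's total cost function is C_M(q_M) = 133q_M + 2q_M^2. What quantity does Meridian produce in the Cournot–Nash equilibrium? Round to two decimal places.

Echo's profit: π_E = (285 - Q)q_E - (139q_E + q_E²). Setting ∂π_E/∂q_E = 0: 146 - 4q_E - (q_M) = 0.
Meridian's profit: π_M = (285 - Q)q_M - (133q_M + 2q_M²). Setting ∂π_M/∂q_M = 0: 152 - 6q_M - (q_E) = 0.
Best responses: q_E = (146 - q_M)/4, q_M = (152 - q_E)/6.
Solving the pair: q_E = 724/23, q_M = 462/23.

20.09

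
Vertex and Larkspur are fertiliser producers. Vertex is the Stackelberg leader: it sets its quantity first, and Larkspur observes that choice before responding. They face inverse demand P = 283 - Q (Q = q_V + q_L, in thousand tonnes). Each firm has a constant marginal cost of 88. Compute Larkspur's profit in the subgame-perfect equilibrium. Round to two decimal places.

Solve by backward induction. Given q_V, the follower Larkspur maximises π_L = (283 - q_V - q_L)q_L - 88q_L.
Follower FOC: 195 - q_V - 2q_L = 0, so q_L(q_V) = (195 - q_V)/2.
The leader anticipates this reaction. Substituting into P = 283 - Q gives P = 371/2 - (1/2)q_V, so π_V = (371/2 - (1/2)q_V)q_V - 88q_V.
Maximising: ∂π_V/∂q_V = 195/2 - q_V = 0, giving q_V = 195/2.
Then q_L = (195 - 195/2)/2 = 195/4.
Price P = 283 - 585/4 = 547/4.
Larkspur's profit: (547/4 - 88)·(195/4) = 2376.5625.

2376.56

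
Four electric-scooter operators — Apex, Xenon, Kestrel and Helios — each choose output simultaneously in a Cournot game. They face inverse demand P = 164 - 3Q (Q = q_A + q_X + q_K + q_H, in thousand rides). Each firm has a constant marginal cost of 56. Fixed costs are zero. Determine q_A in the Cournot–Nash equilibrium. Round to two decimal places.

A representative firm's profit is π_i = q_i(164 - 3Q) - 56q_i.
First-order condition (treating rivals' output as given): 108 - 6q_i - 3·Σ_{j≠i} q_j = 0.
With identical firms every q_j equals q_i, so Σ_{j≠i} q_j = 3q_i and 108 = 15q_i, giving q_i = 36/5.

7.20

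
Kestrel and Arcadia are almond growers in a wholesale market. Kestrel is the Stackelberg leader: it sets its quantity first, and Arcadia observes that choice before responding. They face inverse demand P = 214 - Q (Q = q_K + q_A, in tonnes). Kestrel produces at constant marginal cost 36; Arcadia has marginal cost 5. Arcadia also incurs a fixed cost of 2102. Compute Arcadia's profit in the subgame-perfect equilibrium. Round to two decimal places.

2488.06

The follower Arcadia best-responds to any q_K: π_A = (214 - Q)q_A - 5q_A.
∂π_A/∂q_A = 209 - q_K - 2q_A = 0 gives the reaction function q_A = (209 - q_K)/2.
Kestrel substitutes q_A(q_K) into its own profit: π_K = q_K(214 - q_K - (209 - q_K)/2) - 36q_K = (219/2 - (1/2)q_K)q_K - 36q_K.
Maximising: ∂π_K/∂q_K = 147/2 - q_K = 0, giving q_K = 147/2.
Then q_A = (209 - 147/2)/2 = 271/4.
Price P = 214 - 565/4 = 291/4.
Arcadia's profit: (291/4 - 5)·(271/4) - 2102 = 2488.0625.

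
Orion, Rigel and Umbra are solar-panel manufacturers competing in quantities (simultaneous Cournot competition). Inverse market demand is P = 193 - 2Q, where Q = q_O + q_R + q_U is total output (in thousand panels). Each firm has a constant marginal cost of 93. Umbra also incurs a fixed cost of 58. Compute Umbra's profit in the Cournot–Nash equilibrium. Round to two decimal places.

254.50

Each firm earns π_i = (193 - 2Q)q_i - 93q_i.
Setting ∂π_i/∂q_i = 0 with rivals' quantities fixed: 100 - 4q_i - 2·Σ_{j≠i} q_j = 0.
By symmetry each firm produces the same amount; substituting Σ_{j≠i} q_j = 2q_i yields q_i = 100/8 = 25/2.
Price P = 193 - 2·(75/2) = 118.
Umbra's profit: (118 - 93)·(25/2) - 58 = 509/2.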